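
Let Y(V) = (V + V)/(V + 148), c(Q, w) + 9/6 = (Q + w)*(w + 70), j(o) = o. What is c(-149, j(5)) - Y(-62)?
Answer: -928805/86 ≈ -10800.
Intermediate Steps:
c(Q, w) = -3/2 + (70 + w)*(Q + w) (c(Q, w) = -3/2 + (Q + w)*(w + 70) = -3/2 + (Q + w)*(70 + w) = -3/2 + (70 + w)*(Q + w))
Y(V) = 2*V/(148 + V) (Y(V) = (2*V)/(148 + V) = 2*V/(148 + V))
c(-149, j(5)) - Y(-62) = (-3/2 + 5² + 70*(-149) + 70*5 - 149*5) - 2*(-62)/(148 - 62) = (-3/2 + 25 - 10430 + 350 - 745) - 2*(-62)/86 = -21603/2 - 2*(-62)/86 = -21603/2 - 1*(-62/43) = -21603/2 + 62/43 = -928805/86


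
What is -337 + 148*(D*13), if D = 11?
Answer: 20827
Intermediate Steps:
-337 + 148*(D*13) = -337 + 148*(11*13) = -337 + 148*143 = -337 + 21164 = 20827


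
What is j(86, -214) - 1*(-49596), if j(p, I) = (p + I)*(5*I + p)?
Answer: 175548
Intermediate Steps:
j(p, I) = (I + p)*(p + 5*I)
j(86, -214) - 1*(-49596) = (86² + 5*(-214)² + 6*(-214)*86) - 1*(-49596) = (7396 + 5*45796 - 110424) + 49596 = (7396 + 228980 - 110424) + 49596 = 125952 + 49596 = 175548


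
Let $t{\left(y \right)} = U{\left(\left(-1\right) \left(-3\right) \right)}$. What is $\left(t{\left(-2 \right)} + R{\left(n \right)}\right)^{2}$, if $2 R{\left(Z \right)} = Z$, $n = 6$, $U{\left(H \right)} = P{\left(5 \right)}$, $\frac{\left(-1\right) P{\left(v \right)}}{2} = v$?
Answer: $49$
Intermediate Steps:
$P{\left(v \right)} = - 2 v$
$U{\left(H \right)} = -10$ ($U{\left(H \right)} = \left(-2\right) 5 = -10$)
$t{\left(y \right)} = -10$
$R{\left(Z \right)} = \frac{Z}{2}$
$\left(t{\left(-2 \right)} + R{\left(n \right)}\right)^{2} = \left(-10 + \frac{1}{2} \cdot 6\right)^{2} = \left(-10 + 3\right)^{2} = \left(-7\right)^{2} = 49$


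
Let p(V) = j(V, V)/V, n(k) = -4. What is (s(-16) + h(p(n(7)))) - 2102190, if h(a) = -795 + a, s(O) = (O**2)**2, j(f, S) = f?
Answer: -2037448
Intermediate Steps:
s(O) = O**4
p(V) = 1 (p(V) = V/V = 1)
(s(-16) + h(p(n(7)))) - 2102190 = ((-16)**4 + (-795 + 1)) - 2102190 = (65536 - 794) - 2102190 = 64742 - 2102190 = -2037448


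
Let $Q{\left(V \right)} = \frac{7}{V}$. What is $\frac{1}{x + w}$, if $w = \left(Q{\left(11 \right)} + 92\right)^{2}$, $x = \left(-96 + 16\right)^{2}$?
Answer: $\frac{121}{1812761} \approx 6.6749 \cdot 10^{-5}$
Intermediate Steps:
$x = 6400$ ($x = \left(-80\right)^{2} = 6400$)
$w = \frac{1038361}{121}$ ($w = \left(\frac{7}{11} + 92\right)^{2} = \left(\frac{1019}{11}\right)^{2} = \frac{1038361}{121} \approx 8581.5$)
$\frac{1}{x + w} = \frac{1}{6400 + \frac{1038361}{121}} = \frac{1}{\frac{1812761}{121}} = \frac{121}{1812761}$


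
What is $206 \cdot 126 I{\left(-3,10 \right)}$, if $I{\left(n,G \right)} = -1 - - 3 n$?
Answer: $-259560$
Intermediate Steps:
$I{\left(n,G \right)} = -1 + 3 n$
$206 \cdot 126 I{\left(-3,10 \right)} = 206 \cdot 126 \left(-1 + 3 \left(-3\right)\right) = 25956 \left(-1 - 9\right) = 25956 \left(-10\right) = -259560$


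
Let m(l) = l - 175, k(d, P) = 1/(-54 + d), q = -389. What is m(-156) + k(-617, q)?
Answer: -222102/671 ≈ -331.00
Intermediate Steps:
m(l) = -175 + l
m(-156) + k(-617, q) = (-175 - 156) + 1/(-54 - 617) = -331 + 1/(-671) = -331 - 1/671 = -222102/671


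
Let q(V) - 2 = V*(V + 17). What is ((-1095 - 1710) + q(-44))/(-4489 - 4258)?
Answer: 1615/8747 ≈ 0.18463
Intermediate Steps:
q(V) = 2 + V*(17 + V) (q(V) = 2 + V*(V + 17) = 2 + V*(17 + V))
((-1095 - 1710) + q(-44))/(-4489 - 4258) = ((-1095 - 1710) + (2 + (-44)² + 17*(-44)))/(-4489 - 4258) = (-2805 + (2 + 1936 - 748))/(-8747) = (-2805 + 1190)*(-1/8747) = -1615*(-1/8747) = 1615/8747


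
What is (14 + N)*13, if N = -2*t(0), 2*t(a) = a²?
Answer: 182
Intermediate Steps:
t(a) = a²/2
N = 0 (N = -0² = -0 = -2*0 = 0)
(14 + N)*13 = (14 + 0)*13 = 14*13 = 182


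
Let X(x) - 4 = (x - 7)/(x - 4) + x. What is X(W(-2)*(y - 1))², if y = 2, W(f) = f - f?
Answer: 529/16 ≈ 33.063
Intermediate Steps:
W(f) = 0
X(x) = 4 + x + (-7 + x)/(-4 + x) (X(x) = 4 + ((x - 7)/(x - 4) + x) = 4 + ((-7 + x)/(-4 + x) + x) = 4 + (x + (-7 + x)/(-4 + x)) = 4 + x + (-7 + x)/(-4 + x))
X(W(-2)*(y - 1))² = ((-23 + 0*(2 - 1) + (0*(2 - 1))²)/(-4 + 0*(2 - 1)))² = ((-23 + 0*1 + (0*1)²)/(-4 + 0*1))² = ((-23 + 0 + 0²)/(-4 + 0))² = ((-23 + 0 + 0)/(-4))² = (-¼*(-23))² = (23/4)² = 529/16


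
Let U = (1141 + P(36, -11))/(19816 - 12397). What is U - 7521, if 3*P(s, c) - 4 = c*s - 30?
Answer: -167391896/22257 ≈ -7520.9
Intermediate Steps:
P(s, c) = -26/3 + c*s/3 (P(s, c) = 4/3 + (c*s - 30)/3 = 4/3 + (-30 + c*s)/3 = 4/3 + (-10 + c*s/3) = -26/3 + c*s/3)
U = 3001/22257 (U = (1141 + (-26/3 + (1/3)*(-11)*36))/(19816 - 12397) = (1141 + (-26/3 - 132))/7419 = (1141 - 422/3)*(1/7419) = (3001/3)*(1/7419) = 3001/22257 ≈ 0.13483)
U - 7521 = 3001/22257 - 7521 = -167391896/22257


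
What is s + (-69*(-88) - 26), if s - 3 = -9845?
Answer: -3796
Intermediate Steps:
s = -9842 (s = 3 - 9845 = -9842)
s + (-69*(-88) - 26) = -9842 + (-69*(-88) - 26) = -9842 + (6072 - 26) = -9842 + 6046 = -3796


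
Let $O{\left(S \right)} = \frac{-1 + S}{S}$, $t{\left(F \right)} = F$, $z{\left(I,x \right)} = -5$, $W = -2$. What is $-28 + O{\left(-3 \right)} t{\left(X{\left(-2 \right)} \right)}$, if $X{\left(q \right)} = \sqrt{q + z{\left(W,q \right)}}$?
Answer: $-28 + \frac{4 i \sqrt{7}}{3} \approx -28.0 + 3.5277 i$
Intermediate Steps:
$X{\left(q \right)} = \sqrt{-5 + q}$ ($X{\left(q \right)} = \sqrt{q - 5} = \sqrt{-5 + q}$)
$O{\left(S \right)} = \frac{-1 + S}{S}$
$-28 + O{\left(-3 \right)} t{\left(X{\left(-2 \right)} \right)} = -28 + \frac{-1 - 3}{-3} \sqrt{-5 - 2} = -28 + \left(- \frac{1}{3}\right) \left(-4\right) \sqrt{-7} = -28 + \frac{4 i \sqrt{7}}{3}$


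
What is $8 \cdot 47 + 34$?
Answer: $410$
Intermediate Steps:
$8 \cdot 47 + 34 = 376 + 34 = 410$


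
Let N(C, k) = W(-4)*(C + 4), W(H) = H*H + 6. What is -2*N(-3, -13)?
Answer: -44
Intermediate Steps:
W(H) = 6 + H**2 (W(H) = H**2 + 6 = 6 + H**2)
N(C, k) = 88 + 22*C (N(C, k) = (6 + (-4)**2)*(C + 4) = (6 + 16)*(4 + C) = 22*(4 + C) = 88 + 22*C)
-2*N(-3, -13) = -2*(88 + 22*(-3)) = -2*(88 - 66) = -2*22 = -44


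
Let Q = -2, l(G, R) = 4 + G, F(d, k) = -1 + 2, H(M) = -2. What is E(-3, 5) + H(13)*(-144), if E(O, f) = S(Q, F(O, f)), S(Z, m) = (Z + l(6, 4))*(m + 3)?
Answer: 320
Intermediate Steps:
F(d, k) = 1
S(Z, m) = (3 + m)*(10 + Z) (S(Z, m) = (Z + (4 + 6))*(m + 3) = (Z + 10)*(3 + m) = (10 + Z)*(3 + m) = (3 + m)*(10 + Z))
E(O, f) = 32 (E(O, f) = 30 + 3*(-2) + 10*1 - 2*1 = 30 - 6 + 10 - 2 = 32)
E(-3, 5) + H(13)*(-144) = 32 - 2*(-144) = 32 + 288 = 320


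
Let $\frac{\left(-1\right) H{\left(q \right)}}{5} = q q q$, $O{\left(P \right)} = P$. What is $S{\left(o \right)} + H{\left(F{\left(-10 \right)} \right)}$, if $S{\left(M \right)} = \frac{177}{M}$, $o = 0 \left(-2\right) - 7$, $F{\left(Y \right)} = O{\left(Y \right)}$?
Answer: $\frac{34823}{7} \approx 4974.7$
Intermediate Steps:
$F{\left(Y \right)} = Y$
$H{\left(q \right)} = - 5 q^{3}$ ($H{\left(q \right)} = - 5 q q q = - 5 q^{2} q = - 5 q^{3}$)
$o = -7$ ($o = 0 - 7 = -7$)
$S{\left(o \right)} + H{\left(F{\left(-10 \right)} \right)} = \frac{177}{-7} - 5 \left(-10\right)^{3} = 177 \left(- \frac{1}{7}\right) - -5000 = - \frac{177}{7} + 5000 = \frac{34823}{7}$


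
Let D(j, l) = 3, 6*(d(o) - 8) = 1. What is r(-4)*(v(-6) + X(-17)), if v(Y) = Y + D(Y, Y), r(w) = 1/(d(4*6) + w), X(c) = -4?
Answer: -42/25 ≈ -1.6800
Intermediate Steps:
d(o) = 49/6 (d(o) = 8 + (⅙)*1 = 8 + ⅙ = 49/6)
r(w) = 1/(49/6 + w)
v(Y) = 3 + Y (v(Y) = Y + 3 = 3 + Y)
r(-4)*(v(-6) + X(-17)) = (6/(49 + 6*(-4)))*((3 - 6) - 4) = (6/(49 - 24))*(-3 - 4) = (6/25)*(-7) = -42/25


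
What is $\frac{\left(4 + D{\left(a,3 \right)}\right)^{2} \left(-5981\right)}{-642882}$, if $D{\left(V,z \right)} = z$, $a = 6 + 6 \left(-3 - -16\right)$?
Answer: $\frac{293069}{642882} \approx 0.45587$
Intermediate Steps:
$a = 84$ ($a = 6 + 6 \left(-3 + 16\right) = 6 + 6 \cdot 13 = 6 + 78 = 84$)
$\frac{\left(4 + D{\left(a,3 \right)}\right)^{2} \left(-5981\right)}{-642882} = \frac{\left(4 + 3\right)^{2} \left(-5981\right)}{-642882} = 7^{2} \left(-5981\right) \left(- \frac{1}{642882}\right) = 49 \left(-5981\right) \left(- \frac{1}{642882}\right) = \left(-293069\right) \left(- \frac{1}{642882}\right) = \frac{293069}{642882}$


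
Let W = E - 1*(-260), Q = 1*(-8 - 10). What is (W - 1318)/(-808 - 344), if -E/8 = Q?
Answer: 457/576 ≈ 0.79340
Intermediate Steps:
Q = -18 (Q = 1*(-18) = -18)
E = 144 (E = -8*(-18) = 144)
W = 404 (W = 144 - 1*(-260) = 144 + 260 = 404)
(W - 1318)/(-808 - 344) = (404 - 1318)/(-808 - 344) = -914/(-1152) = -914*(-1/1152) = 457/576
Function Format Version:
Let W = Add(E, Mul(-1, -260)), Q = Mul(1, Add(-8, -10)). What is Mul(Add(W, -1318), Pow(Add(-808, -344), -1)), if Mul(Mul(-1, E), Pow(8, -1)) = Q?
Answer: Rational(457, 576) ≈ 0.79340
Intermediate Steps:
Q = -18 (Q = Mul(1, -18) = -18)
E = 144 (E = Mul(-8, -18) = 144)
W = 404 (W = Add(144, Mul(-1, -260)) = Add(144, 260) = 404)
Mul(Add(W, -1318), Pow(Add(-808, -344), -1)) = Mul(Add(404, -1318), Pow(Add(-808, -344), -1)) = Mul(-914, Pow(-1152, -1)) = Mul(-914, Rational(-1, 1152)) = Rational(457, 576)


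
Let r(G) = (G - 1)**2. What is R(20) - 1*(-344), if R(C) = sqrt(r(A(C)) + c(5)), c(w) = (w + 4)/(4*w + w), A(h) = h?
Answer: 344 + sqrt(9034)/5 ≈ 363.01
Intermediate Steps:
c(w) = (4 + w)/(5*w) (c(w) = (4 + w)/((5*w)) = (4 + w)*(1/(5*w)) = (4 + w)/(5*w))
r(G) = (-1 + G)**2
R(C) = sqrt(9/25 + (-1 + C)**2) (R(C) = sqrt((-1 + C)**2 + (1/5)*(4 + 5)/5) = sqrt((-1 + C)**2 + (1/5)*(1/5)*9) = sqrt((-1 + C)**2 + 9/25) = sqrt(9/25 + (-1 + C)**2))
R(20) - 1*(-344) = sqrt(9 + 25*(-1 + 20)**2)/5 - 1*(-344) = sqrt(9 + 25*19**2)/5 + 344 = sqrt(9 + 25*361)/5 + 344 = sqrt(9 + 9025)/5 + 344 = sqrt(9034)/5 + 344 = 344 + sqrt(9034)/5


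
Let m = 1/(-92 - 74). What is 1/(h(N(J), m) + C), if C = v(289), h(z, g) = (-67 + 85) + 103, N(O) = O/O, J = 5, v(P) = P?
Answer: 1/410 ≈ 0.0024390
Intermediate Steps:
N(O) = 1
m = -1/166 (m = 1/(-166) = -1/166 ≈ -0.0060241)
h(z, g) = 121 (h(z, g) = 18 + 103 = 121)
C = 289
1/(h(N(J), m) + C) = 1/(121 + 289) = 1/410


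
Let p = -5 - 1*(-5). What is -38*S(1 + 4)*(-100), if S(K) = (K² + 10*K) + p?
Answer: 285000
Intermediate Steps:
p = 0 (p = -5 + 5 = 0)
S(K) = K² + 10*K (S(K) = (K² + 10*K) + 0 = K² + 10*K)
-38*S(1 + 4)*(-100) = -38*(1 + 4)*(10 + (1 + 4))*(-100) = -190*(10 + 5)*(-100) = -190*15*(-100) = -38*75*(-100) = -2850*(-100) = 285000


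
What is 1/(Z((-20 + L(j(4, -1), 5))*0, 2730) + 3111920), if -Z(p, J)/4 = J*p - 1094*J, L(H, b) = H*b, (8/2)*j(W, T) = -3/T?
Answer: 1/15058400 ≈ 6.6408e-8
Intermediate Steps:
j(W, T) = -3/(4*T) (j(W, T) = (-3/T)/4 = -3/(4*T))
Z(p, J) = 4376*J - 4*J*p (Z(p, J) = -4*(J*p - 1094*J) = -4*(-1094*J + J*p) = 4376*J - 4*J*p)
1/(Z((-20 + L(j(4, -1), 5))*0, 2730) + 3111920) = 1/(4*2730*(1094 - (-20 - ¾/(-1)*5)*0) + 3111920) = 1/(4*2730*(1094 - (-20 - ¾*(-1)*5)*0) + 3111920) = 1/(4*2730*(1094 - (-20 + (¾)*5)*0) + 3111920) = 1/(4*2730*(1094 - (-20 + 15/4)*0) + 3111920) = 1/(4*2730*(1094 - (-65)*0/4) + 3111920) = 1/(4*2730*(1094 - 1*0) + 3111920) = 1/(4*2730*(1094 + 0) + 3111920) = 1/(4*2730*1094 + 3111920) = 1/(11946480 + 3111920) = 1/15058400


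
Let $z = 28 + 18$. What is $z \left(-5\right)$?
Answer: $-230$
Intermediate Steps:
$z = 46$
$z \left(-5\right) = 46 \left(-5\right) = -230$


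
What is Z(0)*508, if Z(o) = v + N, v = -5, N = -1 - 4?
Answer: -5080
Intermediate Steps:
N = -5
Z(o) = -10 (Z(o) = -5 - 5 = -10)
Z(0)*508 = -10*508 = -5080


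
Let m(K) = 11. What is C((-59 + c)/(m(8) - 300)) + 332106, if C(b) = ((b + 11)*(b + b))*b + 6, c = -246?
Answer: 8017024513928/24137569 ≈ 3.3214e+5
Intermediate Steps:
C(b) = 6 + 2*b²*(11 + b) (C(b) = ((11 + b)*(2*b))*b + 6 = (2*b*(11 + b))*b + 6 = 2*b²*(11 + b) + 6 = 6 + 2*b²*(11 + b))
C((-59 + c)/(m(8) - 300)) + 332106 = (6 + 2*((-59 - 246)/(11 - 300))³ + 22*((-59 - 246)/(11 - 300))²) + 332106 = (6 + 2*(-305/(-289))³ + 22*(-305/(-289))²) + 332106 = (6 + 2*(-305*(-1/289))³ + 22*(-305*(-1/289))²) + 332106 = (6 + 2*(305/289)³ + 22*(305/289)²) + 332106 = (6 + 2*(28372625/24137569) + 22*(93025/83521)) + 332106 = (6 + 56745250/24137569 + 2046550/83521) + 332106 = 793023614/24137569 + 332106 = 8017024513928/24137569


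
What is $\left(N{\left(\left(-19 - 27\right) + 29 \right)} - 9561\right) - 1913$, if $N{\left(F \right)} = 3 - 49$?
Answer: $-11520$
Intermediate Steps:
$N{\left(F \right)} = -46$
$\left(N{\left(\left(-19 - 27\right) + 29 \right)} - 9561\right) - 1913 = \left(-46 - 9561\right) - 1913 = -9607 - 1913 = -11520$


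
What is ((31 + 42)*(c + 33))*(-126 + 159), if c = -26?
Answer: 16863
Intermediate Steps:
((31 + 42)*(c + 33))*(-126 + 159) = ((31 + 42)*(-26 + 33))*(-126 + 159) = (73*7)*33 = 511*33 = 16863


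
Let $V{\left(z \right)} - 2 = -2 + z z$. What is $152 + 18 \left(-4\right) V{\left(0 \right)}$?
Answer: $152$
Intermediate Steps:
$V{\left(z \right)} = z^{2}$ ($V{\left(z \right)} = 2 + \left(-2 + z z\right) = 2 + \left(-2 + z^{2}\right) = z^{2}$)
$152 + 18 \left(-4\right) V{\left(0 \right)} = 152 + 18 \left(-4\right) 0^{2} = 152 - 0 = 152 + 0 = 152$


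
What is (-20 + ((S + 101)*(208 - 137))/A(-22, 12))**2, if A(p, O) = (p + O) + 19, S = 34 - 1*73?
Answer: 17825284/81 ≈ 2.2007e+5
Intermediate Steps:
S = -39 (S = 34 - 73 = -39)
A(p, O) = 19 + O + p (A(p, O) = (O + p) + 19 = 19 + O + p)
(-20 + ((S + 101)*(208 - 137))/A(-22, 12))**2 = (-20 + ((-39 + 101)*(208 - 137))/(19 + 12 - 22))**2 = (-20 + (62*71)/9)**2 = (-20 + 4402*(1/9))**2 = (-20 + 4402/9)**2 = (4222/9)**2 = 17825284/81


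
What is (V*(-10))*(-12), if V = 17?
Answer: 2040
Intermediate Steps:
(V*(-10))*(-12) = (17*(-10))*(-12) = -170*(-12) = 2040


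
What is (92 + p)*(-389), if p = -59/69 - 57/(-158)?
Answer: -388064455/10902 ≈ -35596.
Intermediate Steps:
p = -5389/10902 (p = -59*1/69 - 57*(-1/158) = -59/69 + 57/158 = -5389/10902 ≈ -0.49431)
(92 + p)*(-389) = (92 - 5389/10902)*(-389) = (997595/10902)*(-389) = -388064455/10902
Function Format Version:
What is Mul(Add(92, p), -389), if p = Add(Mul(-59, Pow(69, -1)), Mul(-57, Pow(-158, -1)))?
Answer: Rational(-388064455, 10902) ≈ -35596.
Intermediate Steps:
p = Rational(-5389, 10902) (p = Add(Mul(-59, Rational(1, 69)), Mul(-57, Rational(-1, 158))) = Add(Rational(-59, 69), Rational(57, 158)) = Rational(-5389, 10902) ≈ -0.49431)
Mul(Add(92, p), -389) = Mul(Add(92, Rational(-5389, 10902)), -389) = Mul(Rational(997595, 10902), -389) = Rational(-388064455, 10902)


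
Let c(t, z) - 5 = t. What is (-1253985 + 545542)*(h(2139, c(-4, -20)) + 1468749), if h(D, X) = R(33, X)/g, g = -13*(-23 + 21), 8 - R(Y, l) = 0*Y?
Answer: -13526827155263/13 ≈ -1.0405e+12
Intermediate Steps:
c(t, z) = 5 + t
R(Y, l) = 8 (R(Y, l) = 8 - 0*Y = 8 - 1*0 = 8 + 0 = 8)
g = 26 (g = -13*(-2) = 26)
h(D, X) = 4/13 (h(D, X) = 8/26 = 8*(1/26) = 4/13)
(-1253985 + 545542)*(h(2139, c(-4, -20)) + 1468749) = (-1253985 + 545542)*(4/13 + 1468749) = -708443*19093741/13 = -13526827155263/13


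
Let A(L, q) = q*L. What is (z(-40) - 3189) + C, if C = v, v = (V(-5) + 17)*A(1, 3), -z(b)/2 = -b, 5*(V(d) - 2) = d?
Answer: -3215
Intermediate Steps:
A(L, q) = L*q
V(d) = 2 + d/5
z(b) = 2*b (z(b) = -(-2)*b = 2*b)
v = 54 (v = ((2 + (1/5)*(-5)) + 17)*(1*3) = ((2 - 1) + 17)*3 = (1 + 17)*3 = 18*3 = 54)
C = 54
(z(-40) - 3189) + C = (2*(-40) - 3189) + 54 = (-80 - 3189) + 54 = -3269 + 54 = -3215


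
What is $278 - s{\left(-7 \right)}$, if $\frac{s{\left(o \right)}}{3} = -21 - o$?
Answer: $320$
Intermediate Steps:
$s{\left(o \right)} = -63 - 3 o$ ($s{\left(o \right)} = 3 \left(-21 - o\right) = -63 - 3 o$)
$278 - s{\left(-7 \right)} = 278 - \left(-63 - -21\right) = 278 - \left(-63 + 21\right) = 278 - -42 = 278 + 42 = 320$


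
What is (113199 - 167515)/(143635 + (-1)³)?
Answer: -734/1941 ≈ -0.37816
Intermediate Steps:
(113199 - 167515)/(143635 + (-1)³) = -54316/(143635 - 1) = -54316/143634 = -54316*1/143634 = -734/1941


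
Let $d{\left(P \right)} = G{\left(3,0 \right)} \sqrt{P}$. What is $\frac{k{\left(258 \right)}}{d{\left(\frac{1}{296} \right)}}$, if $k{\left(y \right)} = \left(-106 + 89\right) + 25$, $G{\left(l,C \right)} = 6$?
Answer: $\frac{8 \sqrt{74}}{3} \approx 22.94$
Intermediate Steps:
$k{\left(y \right)} = 8$ ($k{\left(y \right)} = -17 + 25 = 8$)
$d{\left(P \right)} = 6 \sqrt{P}$
$\frac{k{\left(258 \right)}}{d{\left(\frac{1}{296} \right)}} = \frac{8}{6 \sqrt{\frac{1}{296}}} = \frac{8}{6 \frac{\sqrt{74}}{148}} = \frac{8}{\frac{3}{74} \sqrt{74}} = 8 \frac{\sqrt{74}}{3} = \frac{8 \sqrt{74}}{3}$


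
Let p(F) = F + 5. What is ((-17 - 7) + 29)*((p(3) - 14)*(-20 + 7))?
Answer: 390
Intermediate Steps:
p(F) = 5 + F
((-17 - 7) + 29)*((p(3) - 14)*(-20 + 7)) = ((-17 - 7) + 29)*(((5 + 3) - 14)*(-20 + 7)) = (-24 + 29)*((8 - 14)*(-13)) = 5*(-6*(-13)) = 5*78 = 390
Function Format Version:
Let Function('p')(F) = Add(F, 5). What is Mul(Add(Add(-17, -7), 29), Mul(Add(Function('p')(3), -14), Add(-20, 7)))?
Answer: 390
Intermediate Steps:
Function('p')(F) = Add(5, F)
Mul(Add(Add(-17, -7), 29), Mul(Add(Function('p')(3), -14), Add(-20, 7))) = Mul(Add(Add(-17, -7), 29), Mul(Add(Add(5, 3), -14), Add(-20, 7))) = Mul(Add(-24, 29), Mul(Add(8, -14), -13)) = Mul(5, Mul(-6, -13)) = Mul(5, 78) = 390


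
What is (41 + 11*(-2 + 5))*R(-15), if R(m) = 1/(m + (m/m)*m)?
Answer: -37/15 ≈ -2.4667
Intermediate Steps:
R(m) = 1/(2*m) (R(m) = 1/(m + 1*m) = 1/(m + m) = 1/(2*m))
(41 + 11*(-2 + 5))*R(-15) = (41 + 11*(-2 + 5))*((1/2)/(-15)) = (41 + 11*3)*((1/2)*(-1/15)) = (41 + 33)*(-1/30) = 74*(-1/30) = -37/15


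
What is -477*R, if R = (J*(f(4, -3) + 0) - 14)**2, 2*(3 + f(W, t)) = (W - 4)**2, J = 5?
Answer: -401157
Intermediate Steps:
f(W, t) = -3 + (-4 + W)**2/2 (f(W, t) = -3 + (W - 4)**2/2 = -3 + (-4 + W)**2/2)
R = 841 (R = (5*((-3 + (-4 + 4)**2/2) + 0) - 14)**2 = (5*((-3 + (1/2)*0**2) + 0) - 14)**2 = (5*((-3 + (1/2)*0) + 0) - 14)**2 = (5*((-3 + 0) + 0) - 14)**2 = (5*(-3 + 0) - 14)**2 = (5*(-3) - 14)**2 = (-15 - 14)**2 = (-29)**2 = 841)
-477*R = -477*841 = -401157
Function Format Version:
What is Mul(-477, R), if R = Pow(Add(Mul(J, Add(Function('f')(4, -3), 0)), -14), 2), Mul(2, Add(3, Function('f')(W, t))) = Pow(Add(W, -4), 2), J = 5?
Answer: -401157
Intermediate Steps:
Function('f')(W, t) = Add(-3, Mul(Rational(1, 2), Pow(Add(-4, W), 2))) (Function('f')(W, t) = Add(-3, Mul(Rational(1, 2), Pow(Add(W, -4), 2))) = Add(-3, Mul(Rational(1, 2), Pow(Add(-4, W), 2))))
R = 841 (R = Pow(Add(Mul(5, Add(Add(-3, Mul(Rational(1, 2), Pow(Add(-4, 4), 2))), 0)), -14), 2) = Pow(Add(Mul(5, Add(Add(-3, Mul(Rational(1, 2), Pow(0, 2))), 0)), -14), 2) = Pow(Add(Mul(5, Add(Add(-3, Mul(Rational(1, 2), 0)), 0)), -14), 2) = Pow(Add(Mul(5, Add(Add(-3, 0), 0)), -14), 2) = Pow(Add(Mul(5, Add(-3, 0)), -14), 2) = Pow(Add(Mul(5, -3), -14), 2) = Pow(Add(-15, -14), 2) = Pow(-29, 2) = 841)
Mul(-477, R) = Mul(-477, 841) = -401157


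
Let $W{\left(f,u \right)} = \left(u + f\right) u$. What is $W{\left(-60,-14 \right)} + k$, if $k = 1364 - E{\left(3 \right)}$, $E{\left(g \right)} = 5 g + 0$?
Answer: $2385$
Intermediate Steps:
$E{\left(g \right)} = 5 g$
$W{\left(f,u \right)} = u \left(f + u\right)$ ($W{\left(f,u \right)} = \left(f + u\right) u = u \left(f + u\right)$)
$k = 1349$ ($k = 1364 - 5 \cdot 3 = 1364 - 15 = 1349$)
$W{\left(-60,-14 \right)} + k = - 14 \left(-60 - 14\right) + 1349 = \left(-14\right) \left(-74\right) + 1349 = 1036 + 1349 = 2385$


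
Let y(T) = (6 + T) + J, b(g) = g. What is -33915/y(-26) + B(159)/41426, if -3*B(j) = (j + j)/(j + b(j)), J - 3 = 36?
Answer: -221836231/124278 ≈ -1785.0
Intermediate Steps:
J = 39 (J = 3 + 36 = 39)
y(T) = 45 + T (y(T) = (6 + T) + 39 = 45 + T)
B(j) = -1/3 (B(j) = -(j + j)/(3*(j + j)) = -2*j/(3*(2*j)) = -2*j*1/(2*j)/3 = -1/3*1 = -1/3)
-33915/y(-26) + B(159)/41426 = -33915/(45 - 26) - 1/3/41426 = -33915/19 - 1/3*1/41426 = -33915*1/19 - 1/124278 = -1785 - 1/124278 = -221836231/124278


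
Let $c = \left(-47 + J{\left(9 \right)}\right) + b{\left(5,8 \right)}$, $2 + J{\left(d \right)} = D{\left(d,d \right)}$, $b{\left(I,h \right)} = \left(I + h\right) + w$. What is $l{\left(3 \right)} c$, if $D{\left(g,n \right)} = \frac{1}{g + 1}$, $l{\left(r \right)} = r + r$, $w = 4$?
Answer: $- \frac{957}{5} \approx -191.4$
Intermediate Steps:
$l{\left(r \right)} = 2 r$
$D{\left(g,n \right)} = \frac{1}{1 + g}$
$b{\left(I,h \right)} = 4 + I + h$ ($b{\left(I,h \right)} = \left(I + h\right) + 4 = 4 + I + h$)
$J{\left(d \right)} = -2 + \frac{1}{1 + d}$
$c = - \frac{319}{10}$ ($c = \left(-47 + \frac{-1 - 18}{1 + 9}\right) + \left(4 + 5 + 8\right) = \left(-47 + \frac{-1 - 18}{10}\right) + 17 = \left(-47 + \frac{1}{10} \left(-19\right)\right) + 17 = \left(-47 - \frac{19}{10}\right) + 17 = - \frac{489}{10} + 17 = - \frac{319}{10} \approx -31.9$)
$l{\left(3 \right)} c = 2 \cdot 3 \left(- \frac{319}{10}\right) = 6 \left(- \frac{319}{10}\right) = - \frac{957}{5}$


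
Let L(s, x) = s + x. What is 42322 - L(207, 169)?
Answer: 41946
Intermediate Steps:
42322 - L(207, 169) = 42322 - (207 + 169) = 42322 - 1*376 = 42322 - 376 = 41946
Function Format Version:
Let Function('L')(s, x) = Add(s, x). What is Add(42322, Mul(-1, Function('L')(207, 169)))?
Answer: 41946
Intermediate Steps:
Add(42322, Mul(-1, Function('L')(207, 169))) = Add(42322, Mul(-1, Add(207, 169))) = Add(42322, Mul(-1, 376)) = Add(42322, -376) = 41946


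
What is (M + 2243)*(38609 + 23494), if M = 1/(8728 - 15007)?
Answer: 291548660996/2093 ≈ 1.3930e+8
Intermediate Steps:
M = -1/6279 (M = 1/(-6279) = -1/6279 ≈ -0.00015926)
(M + 2243)*(38609 + 23494) = (-1/6279 + 2243)*(38609 + 23494) = (14083796/6279)*62103 = 291548660996/2093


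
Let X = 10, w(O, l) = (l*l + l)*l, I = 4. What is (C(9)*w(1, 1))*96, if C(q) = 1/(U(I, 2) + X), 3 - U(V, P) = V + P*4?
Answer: 192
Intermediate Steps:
U(V, P) = 3 - V - 4*P (U(V, P) = 3 - (V + P*4) = 3 - (V + 4*P) = 3 + (-V - 4*P) = 3 - V - 4*P)
w(O, l) = l*(l + l²) (w(O, l) = (l² + l)*l = (l + l²)*l = l*(l + l²))
C(q) = 1 (C(q) = 1/((3 - 1*4 - 4*2) + 10) = 1/((3 - 4 - 8) + 10) = 1/(-9 + 10) = 1/1 = 1)
(C(9)*w(1, 1))*96 = (1*(1²*(1 + 1)))*96 = (1*(1*2))*96 = (1*2)*96 = 2*96 = 192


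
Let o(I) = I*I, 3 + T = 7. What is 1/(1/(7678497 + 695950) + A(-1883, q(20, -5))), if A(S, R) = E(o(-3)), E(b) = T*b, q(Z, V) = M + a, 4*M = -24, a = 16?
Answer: 8374447/301480093 ≈ 0.027778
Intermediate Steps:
M = -6 (M = (¼)*(-24) = -6)
T = 4 (T = -3 + 7 = 4)
q(Z, V) = 10 (q(Z, V) = -6 + 16 = 10)
o(I) = I²
E(b) = 4*b
A(S, R) = 36 (A(S, R) = 4*(-3)² = 4*9 = 36)
1/(1/(7678497 + 695950) + A(-1883, q(20, -5))) = 1/(1/(7678497 + 695950) + 36) = 1/(1/8374447 + 36) = 1/(301480093/8374447) = 8374447/301480093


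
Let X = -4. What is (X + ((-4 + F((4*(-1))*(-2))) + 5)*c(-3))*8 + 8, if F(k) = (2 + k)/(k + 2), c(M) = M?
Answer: -72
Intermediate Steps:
F(k) = 1 (F(k) = (2 + k)/(2 + k) = 1)
(X + ((-4 + F((4*(-1))*(-2))) + 5)*c(-3))*8 + 8 = (-4 + ((-4 + 1) + 5)*(-3))*8 + 8 = (-4 + (-3 + 5)*(-3))*8 + 8 = (-4 + 2*(-3))*8 + 8 = (-4 - 6)*8 + 8 = -10*8 + 8 = -80 + 8 = -72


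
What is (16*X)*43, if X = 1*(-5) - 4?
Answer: -6192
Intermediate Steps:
X = -9 (X = -5 - 4 = -9)
(16*X)*43 = (16*(-9))*43 = -144*43 = -6192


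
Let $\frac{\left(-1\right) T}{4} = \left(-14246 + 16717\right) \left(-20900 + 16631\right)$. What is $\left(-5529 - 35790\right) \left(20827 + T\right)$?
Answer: $-1744307326737$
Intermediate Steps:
$T = 42194796$ ($T = - 4 \left(-14246 + 16717\right) \left(-20900 + 16631\right) = - 4 \cdot 2471 \left(-4269\right) = \left(-4\right) \left(-10548699\right) = 42194796$)
$\left(-5529 - 35790\right) \left(20827 + T\right) = \left(-5529 - 35790\right) \left(20827 + 42194796\right) = \left(-41319\right) 42215623 = -1744307326737$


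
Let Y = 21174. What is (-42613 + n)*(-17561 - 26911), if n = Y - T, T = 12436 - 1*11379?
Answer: 1000442112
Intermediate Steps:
T = 1057 (T = 12436 - 11379 = 1057)
n = 20117 (n = 21174 - 1*1057 = 21174 - 1057 = 20117)
(-42613 + n)*(-17561 - 26911) = (-42613 + 20117)*(-17561 - 26911) = -22496*(-44472) = 1000442112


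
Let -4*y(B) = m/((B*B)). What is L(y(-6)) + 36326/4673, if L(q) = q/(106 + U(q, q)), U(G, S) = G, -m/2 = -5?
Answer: 277035037/35640971 ≈ 7.7729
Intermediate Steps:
m = 10 (m = -2*(-5) = 10)
y(B) = -5/(2*B²) (y(B) = -5/(2*(B*B)) = -5/(2*(B²)) = -5/(2*B²))
L(q) = q/(106 + q)
L(y(-6)) + 36326/4673 = (-5/2/(-6)²)/(106 - 5/2/(-6)²) + 36326/4673 = (-5/2*1/36)/(106 - 5/2*1/36) + 36326*(1/4673) = -5/(72*(106 - 5/72)) + 36326/4673 = -5/(72*7627/72) + 36326/4673 = -5/72*72/7627 + 36326/4673 = -5/7627 + 36326/4673 = 277035037/35640971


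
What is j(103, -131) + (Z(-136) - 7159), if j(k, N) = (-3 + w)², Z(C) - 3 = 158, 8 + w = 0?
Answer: -6877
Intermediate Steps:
w = -8 (w = -8 + 0 = -8)
Z(C) = 161 (Z(C) = 3 + 158 = 161)
j(k, N) = 121 (j(k, N) = (-3 - 8)² = (-11)² = 121)
j(103, -131) + (Z(-136) - 7159) = 121 + (161 - 7159) = 121 - 6998 = -6877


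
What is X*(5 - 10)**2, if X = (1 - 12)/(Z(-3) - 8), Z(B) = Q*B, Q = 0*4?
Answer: 275/8 ≈ 34.375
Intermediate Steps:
Q = 0
Z(B) = 0 (Z(B) = 0*B = 0)
X = 11/8 (X = (1 - 12)/(0 - 8) = -11/(-8) = -11*(-1/8) = 11/8 ≈ 1.3750)
X*(5 - 10)**2 = 11*(5 - 10)**2/8 = (11/8)*(-5)**2 = (11/8)*25 = 275/8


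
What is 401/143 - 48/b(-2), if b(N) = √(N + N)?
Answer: 401/143 + 24*I ≈ 2.8042 + 24.0*I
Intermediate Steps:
b(N) = √2*√N (b(N) = √(2*N) = √2*√N)
401/143 - 48/b(-2) = 401/143 - 48*(-I/2) = 401/143 - (-24)*I = 401/143 + 24*I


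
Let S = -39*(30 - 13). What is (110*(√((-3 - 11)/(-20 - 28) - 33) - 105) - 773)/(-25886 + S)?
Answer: 12323/26549 - 55*I*√4710/159294 ≈ 0.46416 - 0.023696*I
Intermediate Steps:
S = -663 (S = -39*17 = -663)
(110*(√((-3 - 11)/(-20 - 28) - 33) - 105) - 773)/(-25886 + S) = (110*(√((-3 - 11)/(-20 - 28) - 33) - 105) - 773)/(-25886 - 663) = (110*(√(-14/(-48) - 33) - 105) - 773)/(-26549) = (110*(√(-14*(-1/48) - 33) - 105) - 773)*(-1/26549) = (110*(√(7/24 - 33) - 105) - 773)*(-1/26549) = (110*(√(-785/24) - 105) - 773)*(-1/26549) = (110*(I*√4710/12 - 105) - 773)*(-1/26549) = (110*(-105 + I*√4710/12) - 773)*(-1/26549) = ((-11550 + 55*I*√4710/6) - 773)*(-1/26549) = (-12323 + 55*I*√4710/6)*(-1/26549) = 12323/26549 - 55*I*√4710/159294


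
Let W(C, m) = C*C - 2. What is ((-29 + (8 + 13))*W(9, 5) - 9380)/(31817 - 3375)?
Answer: -5006/14221 ≈ -0.35201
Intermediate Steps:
W(C, m) = -2 + C² (W(C, m) = C² - 2 = -2 + C²)
((-29 + (8 + 13))*W(9, 5) - 9380)/(31817 - 3375) = ((-29 + (8 + 13))*(-2 + 9²) - 9380)/(31817 - 3375) = ((-29 + 21)*(-2 + 81) - 9380)/28442 = (-8*79 - 9380)*(1/28442) = (-632 - 9380)*(1/28442) = -10012*1/28442 = -5006/14221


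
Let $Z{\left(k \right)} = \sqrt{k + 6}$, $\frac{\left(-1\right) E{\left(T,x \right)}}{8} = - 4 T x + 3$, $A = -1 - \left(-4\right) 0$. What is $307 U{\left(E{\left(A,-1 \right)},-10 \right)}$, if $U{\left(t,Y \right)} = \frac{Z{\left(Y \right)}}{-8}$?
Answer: $- \frac{307 i}{4} \approx - 76.75 i$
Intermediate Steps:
$A = -1$ ($A = -1 - 0 = -1 + 0 = -1$)
$E{\left(T,x \right)} = -24 + 32 T x$ ($E{\left(T,x \right)} = - 8 \left(- 4 T x + 3\right) = - 8 \left(3 - 4 T x\right) = -24 + 32 T x$)
$Z{\left(k \right)} = \sqrt{6 + k}$
$U{\left(t,Y \right)} = - \frac{\sqrt{6 + Y}}{8}$ ($U{\left(t,Y \right)} = \frac{\sqrt{6 + Y}}{-8} = \sqrt{6 + Y} \left(- \frac{1}{8}\right) = - \frac{\sqrt{6 + Y}}{8}$)
$307 U{\left(E{\left(A,-1 \right)},-10 \right)} = 307 \left(- \frac{\sqrt{6 - 10}}{8}\right) = 307 \left(- \frac{\sqrt{-4}}{8}\right) = 307 \left(- \frac{2 i}{8}\right) = 307 \left(- \frac{i}{4}\right) = - \frac{307 i}{4}$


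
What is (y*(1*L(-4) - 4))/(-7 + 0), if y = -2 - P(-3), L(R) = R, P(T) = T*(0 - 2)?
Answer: -64/7 ≈ -9.1429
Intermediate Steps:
P(T) = -2*T (P(T) = T*(-2) = -2*T)
y = -8 (y = -2 - (-2)*(-3) = -2 - 1*6 = -2 - 6 = -8)
(y*(1*L(-4) - 4))/(-7 + 0) = (-8*(1*(-4) - 4))/(-7 + 0) = -8*(-4 - 4)/(-7) = -8*(-8)*(-⅐) = 64*(-⅐) = -64/7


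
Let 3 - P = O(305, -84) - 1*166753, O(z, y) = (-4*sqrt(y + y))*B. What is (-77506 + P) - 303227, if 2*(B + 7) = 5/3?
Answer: -213977 - 148*I*sqrt(42)/3 ≈ -2.1398e+5 - 319.72*I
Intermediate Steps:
B = -37/6 (B = -7 + (5/3)/2 = -7 + (5*(1/3))/2 = -7 + (1/2)*(5/3) = -7 + 5/6 = -37/6 ≈ -6.1667)
O(z, y) = 74*sqrt(2)*sqrt(y)/3 (O(z, y) = -4*sqrt(y + y)*(-37/6) = -4*sqrt(2)*sqrt(y)*(-37/6) = 74*sqrt(2)*sqrt(y)/3)
P = 166756 - 148*I*sqrt(42)/3 (P = 3 - (74*sqrt(2)*sqrt(-84)/3 - 1*166753) = 3 - (74*sqrt(2)*(2*I*sqrt(21))/3 - 166753) = 3 - (148*I*sqrt(42)/3 - 166753) = 3 - (-166753 + 148*I*sqrt(42)/3) = 3 + (166753 - 148*I*sqrt(42)/3) = 166756 - 148*I*sqrt(42)/3 ≈ 1.6676e+5 - 319.72*I)
(-77506 + P) - 303227 = (-77506 + (166756 - 148*I*sqrt(42)/3)) - 303227 = (89250 - 148*I*sqrt(42)/3) - 303227 = -213977 - 148*I*sqrt(42)/3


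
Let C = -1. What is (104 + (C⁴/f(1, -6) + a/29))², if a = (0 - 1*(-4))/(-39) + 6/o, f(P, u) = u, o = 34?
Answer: 15943290339025/1478710116 ≈ 10782.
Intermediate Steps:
a = 49/663 (a = (0 - 1*(-4))/(-39) + 6/34 = (0 + 4)*(-1/39) + 6*(1/34) = 4*(-1/39) + 3/17 = -4/39 + 3/17 = 49/663 ≈ 0.073906)
(104 + (C⁴/f(1, -6) + a/29))² = (104 + ((-1)⁴/(-6) + (49/663)/29))² = (104 + (1*(-⅙) + (49/663)*(1/29)))² = (104 + (-⅙ + 49/19227))² = (104 - 6311/38454)² = (3992905/38454)² = 15943290339025/1478710116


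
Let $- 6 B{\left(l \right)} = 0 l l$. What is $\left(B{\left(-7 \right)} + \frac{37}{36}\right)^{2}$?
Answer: $\frac{1369}{1296} \approx 1.0563$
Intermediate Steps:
$B{\left(l \right)} = 0$ ($B{\left(l \right)} = - \frac{0 l l}{6} = - \frac{0 l}{6} = \left(- \frac{1}{6}\right) 0 = 0$)
$\left(B{\left(-7 \right)} + \frac{37}{36}\right)^{2} = \left(0 + \frac{37}{36}\right)^{2} = \left(\frac{37}{36}\right)^{2} = \frac{1369}{1296}$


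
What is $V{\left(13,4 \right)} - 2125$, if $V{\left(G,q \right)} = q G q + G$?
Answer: $-1904$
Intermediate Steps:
$V{\left(G,q \right)} = G + G q^{2}$ ($V{\left(G,q \right)} = G q q + G = G q^{2} + G = G + G q^{2}$)
$V{\left(13,4 \right)} - 2125 = 13 \left(1 + 4^{2}\right) - 2125 = 13 \left(1 + 16\right) - 2125 = 13 \cdot 17 - 2125 = 221 - 2125 = -1904$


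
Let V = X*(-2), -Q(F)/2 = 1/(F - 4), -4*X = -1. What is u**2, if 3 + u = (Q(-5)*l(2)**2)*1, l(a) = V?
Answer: 2809/324 ≈ 8.6698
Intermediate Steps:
X = 1/4 (X = -1/4*(-1) = 1/4 ≈ 0.25000)
Q(F) = -2/(-4 + F) (Q(F) = -2/(F - 4) = -2/(-4 + F))
V = -1/2 (V = (1/4)*(-2) = -1/2 ≈ -0.50000)
l(a) = -1/2
u = -53/18 (u = -3 + ((-2/(-4 - 5))*(-1/2)**2)*1 = -3 + (-2/(-9)*(1/4))*1 = -3 + (-2*(-1/9)*(1/4))*1 = -3 + ((2/9)*(1/4))*1 = -3 + (1/18)*1 = -3 + 1/18 = -53/18 ≈ -2.9444)
u**2 = (-53/18)**2 = 2809/324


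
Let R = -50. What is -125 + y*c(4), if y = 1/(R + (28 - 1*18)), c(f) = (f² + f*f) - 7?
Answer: -1005/8 ≈ -125.63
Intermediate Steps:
c(f) = -7 + 2*f² (c(f) = (f² + f²) - 7 = 2*f² - 7 = -7 + 2*f²)
y = -1/40 (y = 1/(-50 + (28 - 1*18)) = 1/(-50 + (28 - 18)) = 1/(-50 + 10) = 1/(-40) = -1/40 ≈ -0.025000)
-125 + y*c(4) = -125 - (-7 + 2*4²)/40 = -125 - (-7 + 2*16)/40 = -125 - (-7 + 32)/40 = -125 - 1/40*25 = -125 - 5/8 = -1005/8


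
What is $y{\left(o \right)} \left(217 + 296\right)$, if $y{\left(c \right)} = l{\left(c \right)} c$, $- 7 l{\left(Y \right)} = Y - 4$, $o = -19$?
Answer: $- \frac{224181}{7} \approx -32026.0$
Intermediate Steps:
$l{\left(Y \right)} = \frac{4}{7} - \frac{Y}{7}$ ($l{\left(Y \right)} = - \frac{Y - 4}{7} = - \frac{-4 + Y}{7} = \frac{4}{7} - \frac{Y}{7}$)
$y{\left(c \right)} = c \left(\frac{4}{7} - \frac{c}{7}\right)$ ($y{\left(c \right)} = \left(\frac{4}{7} - \frac{c}{7}\right) c = c \left(\frac{4}{7} - \frac{c}{7}\right)$)
$y{\left(o \right)} \left(217 + 296\right) = \frac{1}{7} \left(-19\right) \left(4 - -19\right) \left(217 + 296\right) = \frac{1}{7} \left(-19\right) \left(4 + 19\right) 513 = \frac{1}{7} \left(-19\right) 23 \cdot 513 = \left(- \frac{437}{7}\right) 513 = - \frac{224181}{7}$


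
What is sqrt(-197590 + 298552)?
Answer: 3*sqrt(11218) ≈ 317.75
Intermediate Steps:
sqrt(-197590 + 298552) = sqrt(100962) = 3*sqrt(11218)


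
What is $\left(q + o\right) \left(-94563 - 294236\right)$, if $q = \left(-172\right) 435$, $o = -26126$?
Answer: $39247703854$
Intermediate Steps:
$q = -74820$
$\left(q + o\right) \left(-94563 - 294236\right) = \left(-74820 - 26126\right) \left(-94563 - 294236\right) = \left(-100946\right) \left(-388799\right) = 39247703854$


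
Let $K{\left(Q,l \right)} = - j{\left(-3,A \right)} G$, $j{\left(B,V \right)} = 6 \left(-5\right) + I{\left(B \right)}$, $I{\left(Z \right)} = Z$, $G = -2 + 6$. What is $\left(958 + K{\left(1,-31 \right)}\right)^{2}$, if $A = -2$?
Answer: $1188100$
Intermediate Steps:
$G = 4$
$j{\left(B,V \right)} = -30 + B$ ($j{\left(B,V \right)} = 6 \left(-5\right) + B = -30 + B$)
$K{\left(Q,l \right)} = 132$ ($K{\left(Q,l \right)} = - \left(-30 - 3\right) 4 = - \left(-33\right) 4 = \left(-1\right) \left(-132\right) = 132$)
$\left(958 + K{\left(1,-31 \right)}\right)^{2} = \left(958 + 132\right)^{2} = 1090^{2} = 1188100$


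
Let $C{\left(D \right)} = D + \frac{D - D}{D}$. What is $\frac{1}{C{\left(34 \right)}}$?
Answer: $\frac{1}{34} \approx 0.029412$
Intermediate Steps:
$C{\left(D \right)} = D$ ($C{\left(D \right)} = D + \frac{0}{D} = D + 0 = D$)
$\frac{1}{C{\left(34 \right)}} = \frac{1}{34}$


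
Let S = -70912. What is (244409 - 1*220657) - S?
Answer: 94664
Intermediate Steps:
(244409 - 1*220657) - S = (244409 - 1*220657) - 1*(-70912) = (244409 - 220657) + 70912 = 23752 + 70912 = 94664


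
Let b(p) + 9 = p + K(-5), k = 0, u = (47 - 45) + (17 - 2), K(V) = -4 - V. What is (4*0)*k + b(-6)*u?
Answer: -238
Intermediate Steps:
u = 17 (u = 2 + 15 = 17)
b(p) = -8 + p (b(p) = -9 + (p + (-4 - 1*(-5))) = -9 + (p + (-4 + 5)) = -9 + (p + 1) = -9 + (1 + p) = -8 + p)
(4*0)*k + b(-6)*u = (4*0)*0 + (-8 - 6)*17 = 0*0 - 14*17 = 0 - 238 = -238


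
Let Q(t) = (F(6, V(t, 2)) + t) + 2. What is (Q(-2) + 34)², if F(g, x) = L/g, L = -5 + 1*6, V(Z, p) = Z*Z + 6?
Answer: 42025/36 ≈ 1167.4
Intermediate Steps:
V(Z, p) = 6 + Z² (V(Z, p) = Z² + 6 = 6 + Z²)
L = 1 (L = -5 + 6 = 1)
F(g, x) = 1/g
Q(t) = 13/6 + t (Q(t) = (1/6 + t) + 2 = (⅙ + t) + 2 = 13/6 + t)
(Q(-2) + 34)² = ((13/6 - 2) + 34)² = (⅙ + 34)² = (205/6)² = 42025/36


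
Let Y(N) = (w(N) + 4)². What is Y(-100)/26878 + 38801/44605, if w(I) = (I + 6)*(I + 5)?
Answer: 1780625726329/599446595 ≈ 2970.4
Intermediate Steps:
w(I) = (5 + I)*(6 + I) (w(I) = (6 + I)*(5 + I) = (5 + I)*(6 + I))
Y(N) = (34 + N² + 11*N)² (Y(N) = ((30 + N² + 11*N) + 4)² = (34 + N² + 11*N)²)
Y(-100)/26878 + 38801/44605 = (34 + (-100)² + 11*(-100))²/26878 + 38801/44605 = (34 + 10000 - 1100)²*(1/26878) + 38801*(1/44605) = 8934²*(1/26878) + 38801/44605 = 79816356*(1/26878) + 38801/44605 = 39908178/13439 + 38801/44605 = 1780625726329/599446595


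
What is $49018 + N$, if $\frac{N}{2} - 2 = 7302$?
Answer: $63626$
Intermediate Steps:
$N = 14608$ ($N = 4 + 2 \cdot 7302 = 4 + 14604 = 14608$)
$49018 + N = 49018 + 14608 = 63626$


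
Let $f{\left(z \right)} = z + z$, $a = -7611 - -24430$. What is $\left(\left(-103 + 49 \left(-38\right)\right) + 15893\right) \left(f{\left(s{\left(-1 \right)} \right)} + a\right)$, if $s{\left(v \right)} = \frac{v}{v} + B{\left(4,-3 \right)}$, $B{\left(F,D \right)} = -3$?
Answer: $234199320$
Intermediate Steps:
$a = 16819$ ($a = -7611 + 24430 = 16819$)
$s{\left(v \right)} = -2$ ($s{\left(v \right)} = \frac{v}{v} - 3 = 1 - 3 = -2$)
$f{\left(z \right)} = 2 z$
$\left(\left(-103 + 49 \left(-38\right)\right) + 15893\right) \left(f{\left(s{\left(-1 \right)} \right)} + a\right) = \left(\left(-103 + 49 \left(-38\right)\right) + 15893\right) \left(2 \left(-2\right) + 16819\right) = \left(\left(-103 - 1862\right) + 15893\right) \left(-4 + 16819\right) = \left(-1965 + 15893\right) 16815 = 13928 \cdot 16815 = 234199320$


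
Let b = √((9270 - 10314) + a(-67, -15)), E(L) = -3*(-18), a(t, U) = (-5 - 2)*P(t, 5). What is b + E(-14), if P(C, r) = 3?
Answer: 54 + I*√1065 ≈ 54.0 + 32.634*I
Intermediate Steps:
a(t, U) = -21 (a(t, U) = (-5 - 2)*3 = -7*3 = -21)
E(L) = 54
b = I*√1065 (b = √((9270 - 10314) - 21) = √(-1044 - 21) = √(-1065) = I*√1065 ≈ 32.634*I)
b + E(-14) = I*√1065 + 54 = 54 + I*√1065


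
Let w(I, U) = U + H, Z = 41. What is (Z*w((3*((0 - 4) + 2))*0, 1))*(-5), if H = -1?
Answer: 0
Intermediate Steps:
w(I, U) = -1 + U (w(I, U) = U - 1 = -1 + U)
(Z*w((3*((0 - 4) + 2))*0, 1))*(-5) = (41*(-1 + 1))*(-5) = (41*0)*(-5) = 0*(-5) = 0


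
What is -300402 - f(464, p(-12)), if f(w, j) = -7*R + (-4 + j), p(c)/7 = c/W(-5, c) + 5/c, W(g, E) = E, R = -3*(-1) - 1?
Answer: -3604657/12 ≈ -3.0039e+5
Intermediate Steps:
R = 2 (R = 3 - 1 = 2)
p(c) = 7 + 35/c (p(c) = 7*(c/c + 5/c) = 7*(1 + 5/c) = 7 + 35/c)
f(w, j) = -18 + j (f(w, j) = -7*2 + (-4 + j) = -14 + (-4 + j) = -18 + j)
-300402 - f(464, p(-12)) = -300402 - (-18 + (7 + 35/(-12))) = -300402 - (-18 + (7 + 35*(-1/12))) = -300402 - (-18 + (7 - 35/12)) = -300402 - (-18 + 49/12) = -300402 - 1*(-167/12) = -300402 + 167/12 = -3604657/12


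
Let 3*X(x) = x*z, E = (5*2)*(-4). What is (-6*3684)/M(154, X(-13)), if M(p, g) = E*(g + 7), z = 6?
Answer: -2763/95 ≈ -29.084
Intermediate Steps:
E = -40 (E = 10*(-4) = -40)
X(x) = 2*x (X(x) = (x*6)/3 = (6*x)/3 = 2*x)
M(p, g) = -280 - 40*g (M(p, g) = -40*(g + 7) = -40*(7 + g) = -280 - 40*g)
(-6*3684)/M(154, X(-13)) = (-6*3684)/(-280 - 80*(-13)) = -22104/(-280 - 40*(-26)) = -22104/(-280 + 1040) = -22104/760 = -22104*1/760 = -2763/95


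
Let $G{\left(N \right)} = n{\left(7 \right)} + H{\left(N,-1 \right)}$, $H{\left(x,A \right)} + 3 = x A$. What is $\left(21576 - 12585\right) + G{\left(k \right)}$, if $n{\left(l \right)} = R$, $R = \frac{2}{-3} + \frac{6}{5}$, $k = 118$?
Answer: $\frac{133058}{15} \approx 8870.5$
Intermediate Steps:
$H{\left(x,A \right)} = -3 + A x$ ($H{\left(x,A \right)} = -3 + x A = -3 + A x$)
$R = \frac{8}{15}$ ($R = 2 \left(- \frac{1}{3}\right) + 6 \cdot \frac{1}{5} = - \frac{2}{3} + \frac{6}{5} = \frac{8}{15} \approx 0.53333$)
$n{\left(l \right)} = \frac{8}{15}$
$G{\left(N \right)} = - \frac{37}{15} - N$ ($G{\left(N \right)} = \frac{8}{15} - \left(3 + N\right) = - \frac{37}{15} - N$)
$\left(21576 - 12585\right) + G{\left(k \right)} = \left(21576 - 12585\right) - \frac{1807}{15} = 8991 - \frac{1807}{15} = \frac{133058}{15}$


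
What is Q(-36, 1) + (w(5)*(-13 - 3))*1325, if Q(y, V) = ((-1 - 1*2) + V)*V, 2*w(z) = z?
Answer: -53002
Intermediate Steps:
w(z) = z/2
Q(y, V) = V*(-3 + V) (Q(y, V) = ((-1 - 2) + V)*V = (-3 + V)*V = V*(-3 + V))
Q(-36, 1) + (w(5)*(-13 - 3))*1325 = 1*(-3 + 1) + (((½)*5)*(-13 - 3))*1325 = 1*(-2) + ((5/2)*(-16))*1325 = -2 - 40*1325 = -2 - 53000 = -53002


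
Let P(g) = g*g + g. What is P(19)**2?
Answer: 144400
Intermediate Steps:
P(g) = g + g**2 (P(g) = g**2 + g = g + g**2)
P(19)**2 = (19*(1 + 19))**2 = (19*20)**2 = 380**2 = 144400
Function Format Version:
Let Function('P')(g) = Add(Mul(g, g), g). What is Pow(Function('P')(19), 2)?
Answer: 144400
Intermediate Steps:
Function('P')(g) = Add(g, Pow(g, 2)) (Function('P')(g) = Add(Pow(g, 2), g) = Add(g, Pow(g, 2)))
Pow(Function('P')(19), 2) = Pow(Mul(19, Add(1, 19)), 2) = Pow(Mul(19, 20), 2) = Pow(380, 2) = 144400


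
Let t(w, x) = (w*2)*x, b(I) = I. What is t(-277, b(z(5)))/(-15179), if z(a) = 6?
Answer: 3324/15179 ≈ 0.21899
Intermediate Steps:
t(w, x) = 2*w*x (t(w, x) = (2*w)*x = 2*w*x)
t(-277, b(z(5)))/(-15179) = (2*(-277)*6)/(-15179) = -3324*(-1/15179) = 3324/15179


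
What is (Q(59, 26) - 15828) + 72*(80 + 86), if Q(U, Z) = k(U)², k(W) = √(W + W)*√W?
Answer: 3086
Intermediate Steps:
k(W) = W*√2 (k(W) = √(2*W)*√W = (√2*√W)*√W = W*√2)
Q(U, Z) = 2*U² (Q(U, Z) = (U*√2)² = 2*U²)
(Q(59, 26) - 15828) + 72*(80 + 86) = (2*59² - 15828) + 72*(80 + 86) = (2*3481 - 15828) + 72*166 = (6962 - 15828) + 11952 = -8866 + 11952 = 3086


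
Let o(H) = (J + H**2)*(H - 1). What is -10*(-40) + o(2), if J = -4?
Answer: 400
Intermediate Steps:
o(H) = (-1 + H)*(-4 + H**2) (o(H) = (-4 + H**2)*(H - 1) = (-4 + H**2)*(-1 + H) = (-1 + H)*(-4 + H**2))
-10*(-40) + o(2) = -10*(-40) + (4 + 2**3 - 1*2**2 - 4*2) = 400 + (4 + 8 - 1*4 - 8) = 400 + (4 + 8 - 4 - 8) = 400 + 0 = 400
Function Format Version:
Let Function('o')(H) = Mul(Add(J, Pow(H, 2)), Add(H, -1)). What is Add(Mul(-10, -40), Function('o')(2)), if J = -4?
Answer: 400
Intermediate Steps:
Function('o')(H) = Mul(Add(-1, H), Add(-4, Pow(H, 2))) (Function('o')(H) = Mul(Add(-4, Pow(H, 2)), Add(H, -1)) = Mul(Add(-4, Pow(H, 2)), Add(-1, H)) = Mul(Add(-1, H), Add(-4, Pow(H, 2))))
Add(Mul(-10, -40), Function('o')(2)) = Add(Mul(-10, -40), Add(4, Pow(2, 3), Mul(-1, Pow(2, 2)), Mul(-4, 2))) = Add(400, Add(4, 8, Mul(-1, 4), -8)) = Add(400, Add(4, 8, -4, -8)) = Add(400, 0) = 400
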